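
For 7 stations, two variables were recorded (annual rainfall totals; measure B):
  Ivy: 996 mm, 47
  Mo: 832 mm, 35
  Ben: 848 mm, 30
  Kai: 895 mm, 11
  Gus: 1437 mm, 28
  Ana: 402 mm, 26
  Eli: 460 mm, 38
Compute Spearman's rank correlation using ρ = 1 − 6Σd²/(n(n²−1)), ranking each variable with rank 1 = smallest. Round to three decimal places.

0.036

Ranks of variable 1: 6, 3, 4, 5, 7, 1, 2
Ranks of variable 2: 7, 5, 4, 1, 3, 2, 6
d = r₁ − r₂: -1, -2, 0, 4, 4, -1, -4
d²: 1, 4, 0, 16, 16, 1, 16; Σd² = 54
ρ = 1 − 6·54/(7·48) = 1 − 324/336 = 0.036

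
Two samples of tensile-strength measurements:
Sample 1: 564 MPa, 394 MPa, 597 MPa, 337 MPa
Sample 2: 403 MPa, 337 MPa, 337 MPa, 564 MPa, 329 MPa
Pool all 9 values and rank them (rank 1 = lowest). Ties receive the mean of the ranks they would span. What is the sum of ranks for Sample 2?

20.5

Sorted (ascending): 329, 337, 337, 337, 394, 403, 564, 564, 597
The 3 values of 337 occupy positions 2–4 → average rank 3.
The 2 values of 564 occupy positions 7–8 → average rank (7+8)/2 = 7.5.
Sample 2 values → pooled ranks: 403→6, 337→3, 337→3, 564→7.5, 329→1
Rank sum = 6 + 3 + 3 + 7.5 + 1 = 20.5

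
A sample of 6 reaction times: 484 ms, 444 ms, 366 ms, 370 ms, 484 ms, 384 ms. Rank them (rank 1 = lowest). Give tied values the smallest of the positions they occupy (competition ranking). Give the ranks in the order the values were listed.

5, 4, 1, 2, 5, 3

Sorted (ascending): 366, 370, 384, 444, 484, 484
The 2 values of 484 occupy positions 5–6 → each gets rank 5.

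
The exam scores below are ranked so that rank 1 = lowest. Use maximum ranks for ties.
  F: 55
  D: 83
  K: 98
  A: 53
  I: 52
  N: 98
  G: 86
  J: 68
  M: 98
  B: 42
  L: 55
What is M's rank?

Sorted (ascending): 42, 52, 53, 55, 55, 68, 83, 86, 98, 98, 98
The 2 values of 55 occupy positions 4–5 → each gets rank 5.
The 3 values of 98 occupy positions 9–11 → each gets rank 11.
M has value 98 → rank 11.

11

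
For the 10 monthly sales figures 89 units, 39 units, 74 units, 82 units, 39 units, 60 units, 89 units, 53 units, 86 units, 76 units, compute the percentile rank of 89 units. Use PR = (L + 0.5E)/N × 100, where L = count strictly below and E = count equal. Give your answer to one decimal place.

90.0

N = 10.
Strictly below 89: 8. Equal to 89: 2.
PR = (8 + 0.5·2)/10 × 100 = 90.0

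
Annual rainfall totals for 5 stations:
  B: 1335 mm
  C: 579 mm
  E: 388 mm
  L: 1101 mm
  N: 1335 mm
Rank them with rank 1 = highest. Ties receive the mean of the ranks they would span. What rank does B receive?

1.5

Sorted (descending): 1335, 1335, 1101, 579, 388
The 2 values of 1335 occupy positions 1–2 → average rank (1+2)/2 = 1.5.
B has value 1335 mm → rank 1.5.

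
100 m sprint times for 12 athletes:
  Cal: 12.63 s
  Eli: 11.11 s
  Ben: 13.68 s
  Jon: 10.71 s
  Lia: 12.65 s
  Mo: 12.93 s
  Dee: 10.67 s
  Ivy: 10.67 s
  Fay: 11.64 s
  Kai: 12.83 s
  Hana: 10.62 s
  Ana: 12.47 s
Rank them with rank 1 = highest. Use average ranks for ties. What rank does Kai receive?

Sorted (descending): 13.68, 12.93, 12.83, 12.65, 12.63, 12.47, 11.64, 11.11, 10.71, 10.67, 10.67, 10.62
The 2 values of 10.67 occupy positions 10–11 → average rank (10+11)/2 = 10.5.
Kai has value 12.83 s → rank 3.

3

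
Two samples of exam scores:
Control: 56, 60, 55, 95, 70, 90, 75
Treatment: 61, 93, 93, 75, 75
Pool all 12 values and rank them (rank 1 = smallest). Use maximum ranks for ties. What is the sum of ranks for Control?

Sorted (ascending): 55, 56, 60, 61, 70, 75, 75, 75, 90, 93, 93, 95
The 3 values of 75 occupy positions 6–8 → each gets rank 8.
The 2 values of 93 occupy positions 10–11 → each gets rank 11.
Control values → pooled ranks: 56→2, 60→3, 55→1, 95→12, 70→5, 90→9, 75→8
Rank sum = 2 + 3 + 1 + 12 + 5 + 9 + 8 = 40

40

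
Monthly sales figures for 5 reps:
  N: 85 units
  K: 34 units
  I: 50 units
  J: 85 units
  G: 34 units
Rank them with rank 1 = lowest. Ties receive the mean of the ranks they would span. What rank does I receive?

3

Sorted (ascending): 34, 34, 50, 85, 85
The 2 values of 34 occupy positions 1–2 → average rank (1+2)/2 = 1.5.
The 2 values of 85 occupy positions 4–5 → average rank (4+5)/2 = 4.5.
I has value 50 units → rank 3.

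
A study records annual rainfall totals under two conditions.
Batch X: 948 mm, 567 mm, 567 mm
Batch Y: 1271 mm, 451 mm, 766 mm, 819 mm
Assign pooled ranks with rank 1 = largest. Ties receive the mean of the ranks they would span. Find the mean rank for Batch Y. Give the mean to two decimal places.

3.75

Sorted (descending): 1271, 948, 819, 766, 567, 567, 451
The 2 values of 567 occupy positions 5–6 → average rank (5+6)/2 = 5.5.
Batch Y values → pooled ranks: 1271→1, 451→7, 766→4, 819→3
Mean rank = (1 + 7 + 4 + 3) / 4 = 3.75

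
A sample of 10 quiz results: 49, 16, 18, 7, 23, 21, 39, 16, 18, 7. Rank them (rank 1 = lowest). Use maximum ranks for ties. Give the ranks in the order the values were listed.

10, 4, 6, 2, 8, 7, 9, 4, 6, 2

Sorted (ascending): 7, 7, 16, 16, 18, 18, 21, 23, 39, 49
The 2 values of 7 occupy positions 1–2 → each gets rank 2.
The 2 values of 16 occupy positions 3–4 → each gets rank 4.
The 2 values of 18 occupy positions 5–6 → each gets rank 6.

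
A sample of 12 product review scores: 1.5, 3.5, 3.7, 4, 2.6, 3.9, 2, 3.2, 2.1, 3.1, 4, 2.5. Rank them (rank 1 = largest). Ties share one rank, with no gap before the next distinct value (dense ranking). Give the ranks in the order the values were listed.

Sorted (descending): 4, 4, 3.9, 3.7, 3.5, 3.2, 3.1, 2.6, 2.5, 2.1, 2, 1.5
The 2 values of 4 share dense rank 1.
Remaining distinct values take the next consecutive integers.

11, 4, 3, 1, 7, 2, 10, 5, 9, 6, 1, 8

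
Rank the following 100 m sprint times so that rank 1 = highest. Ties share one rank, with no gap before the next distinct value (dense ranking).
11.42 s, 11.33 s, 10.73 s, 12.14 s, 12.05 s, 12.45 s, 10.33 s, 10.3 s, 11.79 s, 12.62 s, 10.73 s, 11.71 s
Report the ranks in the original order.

7, 8, 9, 3, 4, 2, 10, 11, 5, 1, 9, 6

Sorted (descending): 12.62, 12.45, 12.14, 12.05, 11.79, 11.71, 11.42, 11.33, 10.73, 10.73, 10.33, 10.3
The 2 values of 10.73 share dense rank 9.
Remaining distinct values take the next consecutive integers.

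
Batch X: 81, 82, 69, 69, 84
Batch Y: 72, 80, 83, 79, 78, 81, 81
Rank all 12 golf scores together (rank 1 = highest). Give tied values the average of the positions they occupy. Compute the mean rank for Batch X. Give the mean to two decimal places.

6.40

Sorted (descending): 84, 83, 82, 81, 81, 81, 80, 79, 78, 72, 69, 69
The 3 values of 81 occupy positions 4–6 → average rank 5.
The 2 values of 69 occupy positions 11–12 → average rank (11+12)/2 = 11.5.
Batch X values → pooled ranks: 81→5, 82→3, 69→11.5, 69→11.5, 84→1
Mean rank = (5 + 3 + 11.5 + 11.5 + 1) / 5 = 6.40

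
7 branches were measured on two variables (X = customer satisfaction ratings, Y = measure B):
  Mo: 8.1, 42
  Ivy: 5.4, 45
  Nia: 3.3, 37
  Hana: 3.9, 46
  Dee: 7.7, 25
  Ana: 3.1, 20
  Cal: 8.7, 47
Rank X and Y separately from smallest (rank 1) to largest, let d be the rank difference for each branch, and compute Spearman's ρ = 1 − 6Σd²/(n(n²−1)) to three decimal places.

0.571

Ranks of variable 1: 6, 4, 2, 3, 5, 1, 7
Ranks of variable 2: 4, 5, 3, 6, 2, 1, 7
d = r₁ − r₂: 2, -1, -1, -3, 3, 0, 0
d²: 4, 1, 1, 9, 9, 0, 0; Σd² = 24
ρ = 1 − 6·24/(7·48) = 1 − 144/336 = 0.571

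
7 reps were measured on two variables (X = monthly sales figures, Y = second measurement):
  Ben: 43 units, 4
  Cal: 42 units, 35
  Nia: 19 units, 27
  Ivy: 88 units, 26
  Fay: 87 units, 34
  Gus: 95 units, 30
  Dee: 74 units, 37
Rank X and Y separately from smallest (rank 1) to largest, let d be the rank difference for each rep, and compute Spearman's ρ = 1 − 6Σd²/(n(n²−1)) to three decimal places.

Ranks of variable 1: 3, 2, 1, 6, 5, 7, 4
Ranks of variable 2: 1, 6, 3, 2, 5, 4, 7
d = r₁ − r₂: 2, -4, -2, 4, 0, 3, -3
d²: 4, 16, 4, 16, 0, 9, 9; Σd² = 58
ρ = 1 − 6·58/(7·48) = 1 − 348/336 = -0.036

-0.036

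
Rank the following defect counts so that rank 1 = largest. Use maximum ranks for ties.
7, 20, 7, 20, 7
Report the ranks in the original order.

5, 2, 5, 2, 5

Sorted (descending): 20, 20, 7, 7, 7
The 2 values of 20 occupy positions 1–2 → each gets rank 2.
The 3 values of 7 occupy positions 3–5 → each gets rank 5.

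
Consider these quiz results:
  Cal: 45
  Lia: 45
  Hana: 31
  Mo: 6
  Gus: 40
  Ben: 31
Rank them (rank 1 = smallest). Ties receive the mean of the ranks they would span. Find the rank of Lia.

5.5

Sorted (ascending): 6, 31, 31, 40, 45, 45
The 2 values of 31 occupy positions 2–3 → average rank (2+3)/2 = 2.5.
The 2 values of 45 occupy positions 5–6 → average rank (5+6)/2 = 5.5.
Lia has value 45 → rank 5.5.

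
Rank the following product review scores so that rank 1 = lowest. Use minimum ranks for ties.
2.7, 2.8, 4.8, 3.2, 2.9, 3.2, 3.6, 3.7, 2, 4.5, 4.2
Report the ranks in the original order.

2, 3, 11, 5, 4, 5, 7, 8, 1, 10, 9

Sorted (ascending): 2, 2.7, 2.8, 2.9, 3.2, 3.2, 3.6, 3.7, 4.2, 4.5, 4.8
The 2 values of 3.2 occupy positions 5–6 → each gets rank 5.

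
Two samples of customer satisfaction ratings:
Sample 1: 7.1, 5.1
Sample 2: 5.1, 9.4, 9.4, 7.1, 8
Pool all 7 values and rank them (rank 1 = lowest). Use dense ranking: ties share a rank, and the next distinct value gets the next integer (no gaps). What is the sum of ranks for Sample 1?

Sorted (ascending): 5.1, 5.1, 7.1, 7.1, 8, 9.4, 9.4
The 2 values of 5.1 share dense rank 1.
The 2 values of 7.1 share dense rank 2.
The 2 values of 9.4 share dense rank 4.
Remaining distinct values take the next consecutive integers.
Sample 1 values → pooled ranks: 7.1→2, 5.1→1
Rank sum = 2 + 1 = 3

3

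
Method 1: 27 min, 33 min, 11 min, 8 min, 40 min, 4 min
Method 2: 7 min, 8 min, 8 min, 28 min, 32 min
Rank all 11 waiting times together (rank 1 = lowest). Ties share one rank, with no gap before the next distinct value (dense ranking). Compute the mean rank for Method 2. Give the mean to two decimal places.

4.20

Sorted (ascending): 4, 7, 8, 8, 8, 11, 27, 28, 32, 33, 40
The 3 values of 8 share dense rank 3.
Remaining distinct values take the next consecutive integers.
Method 2 values → pooled ranks: 7→2, 8→3, 8→3, 28→6, 32→7
Mean rank = (2 + 3 + 3 + 6 + 7) / 5 = 4.20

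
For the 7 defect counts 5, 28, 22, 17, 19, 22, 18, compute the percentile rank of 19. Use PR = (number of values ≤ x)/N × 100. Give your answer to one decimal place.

57.1

N = 7.
Strictly below 19: 3. Equal to 19: 1.
PR = 4/7 × 100 = 57.1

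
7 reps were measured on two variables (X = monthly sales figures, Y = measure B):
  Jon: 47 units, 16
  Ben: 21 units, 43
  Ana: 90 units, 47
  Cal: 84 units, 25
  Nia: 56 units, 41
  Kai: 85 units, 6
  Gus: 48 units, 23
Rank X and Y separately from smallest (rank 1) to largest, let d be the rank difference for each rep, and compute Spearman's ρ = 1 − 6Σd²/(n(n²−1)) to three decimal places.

0.071

Ranks of variable 1: 2, 1, 7, 5, 4, 6, 3
Ranks of variable 2: 2, 6, 7, 4, 5, 1, 3
d = r₁ − r₂: 0, -5, 0, 1, -1, 5, 0
d²: 0, 25, 0, 1, 1, 25, 0; Σd² = 52
ρ = 1 − 6·52/(7·48) = 1 − 312/336 = 0.071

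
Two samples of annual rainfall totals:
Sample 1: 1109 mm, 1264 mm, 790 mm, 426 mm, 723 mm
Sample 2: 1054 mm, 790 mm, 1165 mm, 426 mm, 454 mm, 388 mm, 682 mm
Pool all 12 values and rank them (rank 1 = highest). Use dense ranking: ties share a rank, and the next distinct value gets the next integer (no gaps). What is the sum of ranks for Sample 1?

24

Sorted (descending): 1264, 1165, 1109, 1054, 790, 790, 723, 682, 454, 426, 426, 388
The 2 values of 790 share dense rank 5.
The 2 values of 426 share dense rank 9.
Remaining distinct values take the next consecutive integers.
Sample 1 values → pooled ranks: 1109→3, 1264→1, 790→5, 426→9, 723→6
Rank sum = 3 + 1 + 5 + 9 + 6 = 24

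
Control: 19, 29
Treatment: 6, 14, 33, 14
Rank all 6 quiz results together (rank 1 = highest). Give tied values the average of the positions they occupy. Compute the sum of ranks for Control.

Sorted (descending): 33, 29, 19, 14, 14, 6
The 2 values of 14 occupy positions 4–5 → average rank (4+5)/2 = 4.5.
Control values → pooled ranks: 19→3, 29→2
Rank sum = 3 + 2 = 5

5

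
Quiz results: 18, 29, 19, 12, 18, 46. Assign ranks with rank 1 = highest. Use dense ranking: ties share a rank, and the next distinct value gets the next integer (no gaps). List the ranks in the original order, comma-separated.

Sorted (descending): 46, 29, 19, 18, 18, 12
The 2 values of 18 share dense rank 4.
Remaining distinct values take the next consecutive integers.

4, 2, 3, 5, 4, 1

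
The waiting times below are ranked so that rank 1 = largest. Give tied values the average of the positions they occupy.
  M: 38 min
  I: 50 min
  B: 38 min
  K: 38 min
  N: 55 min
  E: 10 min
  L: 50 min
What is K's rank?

Sorted (descending): 55, 50, 50, 38, 38, 38, 10
The 2 values of 50 occupy positions 2–3 → average rank (2+3)/2 = 2.5.
The 3 values of 38 occupy positions 4–6 → average rank 5.
K has value 38 min → rank 5.

5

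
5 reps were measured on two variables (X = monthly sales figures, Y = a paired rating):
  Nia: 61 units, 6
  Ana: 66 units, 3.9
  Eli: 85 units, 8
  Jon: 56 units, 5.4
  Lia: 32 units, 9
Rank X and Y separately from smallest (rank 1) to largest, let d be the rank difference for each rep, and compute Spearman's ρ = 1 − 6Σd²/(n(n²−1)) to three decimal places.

Ranks of variable 1: 3, 4, 5, 2, 1
Ranks of variable 2: 3, 1, 4, 2, 5
d = r₁ − r₂: 0, 3, 1, 0, -4
d²: 0, 9, 1, 0, 16; Σd² = 26
ρ = 1 − 6·26/(5·24) = 1 − 156/120 = -0.300

-0.300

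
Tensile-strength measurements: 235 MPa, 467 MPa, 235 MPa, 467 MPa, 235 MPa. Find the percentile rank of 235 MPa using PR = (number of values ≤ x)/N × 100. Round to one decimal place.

60.0

N = 5.
Strictly below 235: 0. Equal to 235: 3.
PR = 3/5 × 100 = 60.0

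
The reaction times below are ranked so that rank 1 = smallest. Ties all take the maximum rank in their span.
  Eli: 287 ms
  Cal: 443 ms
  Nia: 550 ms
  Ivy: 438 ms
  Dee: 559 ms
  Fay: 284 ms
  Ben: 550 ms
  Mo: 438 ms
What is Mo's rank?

4

Sorted (ascending): 284, 287, 438, 438, 443, 550, 550, 559
The 2 values of 438 occupy positions 3–4 → each gets rank 4.
The 2 values of 550 occupy positions 6–7 → each gets rank 7.
Mo has value 438 ms → rank 4.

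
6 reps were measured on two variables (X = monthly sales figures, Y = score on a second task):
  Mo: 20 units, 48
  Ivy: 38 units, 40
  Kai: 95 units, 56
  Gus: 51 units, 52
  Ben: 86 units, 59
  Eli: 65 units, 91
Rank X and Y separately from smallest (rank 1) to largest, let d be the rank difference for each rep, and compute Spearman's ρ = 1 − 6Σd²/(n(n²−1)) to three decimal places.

0.714

Ranks of variable 1: 1, 2, 6, 3, 5, 4
Ranks of variable 2: 2, 1, 4, 3, 5, 6
d = r₁ − r₂: -1, 1, 2, 0, 0, -2
d²: 1, 1, 4, 0, 0, 4; Σd² = 10
ρ = 1 − 6·10/(6·35) = 1 − 60/210 = 0.714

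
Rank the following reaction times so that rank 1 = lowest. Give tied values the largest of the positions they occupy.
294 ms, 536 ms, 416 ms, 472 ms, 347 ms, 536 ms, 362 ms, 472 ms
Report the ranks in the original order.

Sorted (ascending): 294, 347, 362, 416, 472, 472, 536, 536
The 2 values of 472 occupy positions 5–6 → each gets rank 6.
The 2 values of 536 occupy positions 7–8 → each gets rank 8.

1, 8, 4, 6, 2, 8, 3, 6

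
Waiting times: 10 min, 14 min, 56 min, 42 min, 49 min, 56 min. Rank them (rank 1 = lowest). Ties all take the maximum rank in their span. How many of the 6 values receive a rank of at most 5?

4

Sorted (ascending): 10, 14, 42, 49, 56, 56
The 2 values of 56 occupy positions 5–6 → each gets rank 6.
Ranks ≤ 5: {1, 2, 3, 4} → 4 values.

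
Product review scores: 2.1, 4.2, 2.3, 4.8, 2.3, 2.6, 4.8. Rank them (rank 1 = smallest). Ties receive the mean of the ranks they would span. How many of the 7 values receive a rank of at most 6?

Sorted (ascending): 2.1, 2.3, 2.3, 2.6, 4.2, 4.8, 4.8
The 2 values of 2.3 occupy positions 2–3 → average rank (2+3)/2 = 2.5.
The 2 values of 4.8 occupy positions 6–7 → average rank (6+7)/2 = 6.5.
Ranks ≤ 6: {1, 2.5, 2.5, 4, 5} → 5 values.

5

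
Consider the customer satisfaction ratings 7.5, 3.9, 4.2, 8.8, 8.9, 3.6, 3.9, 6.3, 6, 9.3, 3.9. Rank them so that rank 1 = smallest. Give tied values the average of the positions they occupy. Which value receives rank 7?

Sorted (ascending): 3.6, 3.9, 3.9, 3.9, 4.2, 6, 6.3, 7.5, 8.8, 8.9, 9.3
The 3 values of 3.9 occupy positions 2–4 → average rank 3.
Rank 7 → value 6.3.

6.3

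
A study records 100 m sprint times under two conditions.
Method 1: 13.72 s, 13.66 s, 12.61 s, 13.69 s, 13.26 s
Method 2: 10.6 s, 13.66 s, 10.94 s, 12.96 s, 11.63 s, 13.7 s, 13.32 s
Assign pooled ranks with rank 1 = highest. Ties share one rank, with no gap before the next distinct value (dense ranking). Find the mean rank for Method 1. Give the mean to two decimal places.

4.40

Sorted (descending): 13.72, 13.7, 13.69, 13.66, 13.66, 13.32, 13.26, 12.96, 12.61, 11.63, 10.94, 10.6
The 2 values of 13.66 share dense rank 4.
Remaining distinct values take the next consecutive integers.
Method 1 values → pooled ranks: 13.72→1, 13.66→4, 12.61→8, 13.69→3, 13.26→6
Mean rank = (1 + 4 + 8 + 3 + 6) / 5 = 4.40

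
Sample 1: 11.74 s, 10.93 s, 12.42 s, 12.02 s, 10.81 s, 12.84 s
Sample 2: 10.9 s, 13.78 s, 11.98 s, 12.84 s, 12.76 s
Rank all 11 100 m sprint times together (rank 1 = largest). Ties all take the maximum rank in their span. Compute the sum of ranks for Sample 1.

Sorted (descending): 13.78, 12.84, 12.84, 12.76, 12.42, 12.02, 11.98, 11.74, 10.93, 10.9, 10.81
The 2 values of 12.84 occupy positions 2–3 → each gets rank 3.
Sample 1 values → pooled ranks: 11.74→8, 10.93→9, 12.42→5, 12.02→6, 10.81→11, 12.84→3
Rank sum = 8 + 9 + 5 + 6 + 11 + 3 = 42

42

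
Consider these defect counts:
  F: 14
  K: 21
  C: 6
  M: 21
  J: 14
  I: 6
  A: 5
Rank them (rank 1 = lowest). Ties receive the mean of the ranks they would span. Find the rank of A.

1

Sorted (ascending): 5, 6, 6, 14, 14, 21, 21
The 2 values of 6 occupy positions 2–3 → average rank (2+3)/2 = 2.5.
The 2 values of 14 occupy positions 4–5 → average rank (4+5)/2 = 4.5.
The 2 values of 21 occupy positions 6–7 → average rank (6+7)/2 = 6.5.
A has value 5 → rank 1.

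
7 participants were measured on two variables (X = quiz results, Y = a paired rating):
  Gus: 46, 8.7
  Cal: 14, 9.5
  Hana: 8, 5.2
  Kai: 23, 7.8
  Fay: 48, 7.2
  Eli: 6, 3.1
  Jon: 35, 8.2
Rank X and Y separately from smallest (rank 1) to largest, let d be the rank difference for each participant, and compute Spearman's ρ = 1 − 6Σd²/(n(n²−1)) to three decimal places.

Ranks of variable 1: 6, 3, 2, 4, 7, 1, 5
Ranks of variable 2: 6, 7, 2, 4, 3, 1, 5
d = r₁ − r₂: 0, -4, 0, 0, 4, 0, 0
d²: 0, 16, 0, 0, 16, 0, 0; Σd² = 32
ρ = 1 − 6·32/(7·48) = 1 − 192/336 = 0.429

0.429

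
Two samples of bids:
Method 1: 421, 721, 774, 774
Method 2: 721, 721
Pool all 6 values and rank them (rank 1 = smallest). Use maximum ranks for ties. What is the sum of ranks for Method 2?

8

Sorted (ascending): 421, 721, 721, 721, 774, 774
The 3 values of 721 occupy positions 2–4 → each gets rank 4.
The 2 values of 774 occupy positions 5–6 → each gets rank 6.
Method 2 values → pooled ranks: 721→4, 721→4
Rank sum = 4 + 4 = 8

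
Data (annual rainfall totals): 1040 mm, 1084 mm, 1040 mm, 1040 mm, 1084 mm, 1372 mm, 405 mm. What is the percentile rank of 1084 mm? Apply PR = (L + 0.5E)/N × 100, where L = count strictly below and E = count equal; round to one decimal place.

N = 7.
Strictly below 1084: 4. Equal to 1084: 2.
PR = (4 + 0.5·2)/7 × 100 = 71.4

71.4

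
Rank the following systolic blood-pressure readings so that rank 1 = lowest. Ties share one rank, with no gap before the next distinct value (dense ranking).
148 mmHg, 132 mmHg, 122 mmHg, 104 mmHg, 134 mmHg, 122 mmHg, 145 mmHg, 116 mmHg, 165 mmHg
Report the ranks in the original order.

7, 4, 3, 1, 5, 3, 6, 2, 8

Sorted (ascending): 104, 116, 122, 122, 132, 134, 145, 148, 165
The 2 values of 122 share dense rank 3.
Remaining distinct values take the next consecutive integers.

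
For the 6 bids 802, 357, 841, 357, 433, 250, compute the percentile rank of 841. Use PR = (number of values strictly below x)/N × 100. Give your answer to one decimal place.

N = 6.
Strictly below 841: 5. Equal to 841: 1.
PR = 5/6 × 100 = 83.3

83.3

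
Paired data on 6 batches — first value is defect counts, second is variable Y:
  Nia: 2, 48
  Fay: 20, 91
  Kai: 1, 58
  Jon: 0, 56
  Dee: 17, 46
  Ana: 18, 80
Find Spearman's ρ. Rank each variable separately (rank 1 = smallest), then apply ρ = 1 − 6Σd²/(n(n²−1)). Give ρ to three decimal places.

Ranks of variable 1: 3, 6, 2, 1, 4, 5
Ranks of variable 2: 2, 6, 4, 3, 1, 5
d = r₁ − r₂: 1, 0, -2, -2, 3, 0
d²: 1, 0, 4, 4, 9, 0; Σd² = 18
ρ = 1 − 6·18/(6·35) = 1 − 108/210 = 0.486

0.486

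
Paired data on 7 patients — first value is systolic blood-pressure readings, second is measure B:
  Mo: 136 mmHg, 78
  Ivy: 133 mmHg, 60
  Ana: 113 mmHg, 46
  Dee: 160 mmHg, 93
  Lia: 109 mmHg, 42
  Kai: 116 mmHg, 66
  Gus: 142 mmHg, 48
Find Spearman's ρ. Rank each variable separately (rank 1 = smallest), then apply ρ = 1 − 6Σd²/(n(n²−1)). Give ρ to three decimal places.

Ranks of variable 1: 5, 4, 2, 7, 1, 3, 6
Ranks of variable 2: 6, 4, 2, 7, 1, 5, 3
d = r₁ − r₂: -1, 0, 0, 0, 0, -2, 3
d²: 1, 0, 0, 0, 0, 4, 9; Σd² = 14
ρ = 1 − 6·14/(7·48) = 1 − 84/336 = 0.750

0.750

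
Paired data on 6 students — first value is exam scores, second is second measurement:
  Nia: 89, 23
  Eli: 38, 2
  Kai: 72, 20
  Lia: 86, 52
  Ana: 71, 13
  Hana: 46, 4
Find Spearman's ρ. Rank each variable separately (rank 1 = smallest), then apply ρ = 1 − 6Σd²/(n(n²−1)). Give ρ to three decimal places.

Ranks of variable 1: 6, 1, 4, 5, 3, 2
Ranks of variable 2: 5, 1, 4, 6, 3, 2
d = r₁ − r₂: 1, 0, 0, -1, 0, 0
d²: 1, 0, 0, 1, 0, 0; Σd² = 2
ρ = 1 − 6·2/(6·35) = 1 − 12/210 = 0.943

0.943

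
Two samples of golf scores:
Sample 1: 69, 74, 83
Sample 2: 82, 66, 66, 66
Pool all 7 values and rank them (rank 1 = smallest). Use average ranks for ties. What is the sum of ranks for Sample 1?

16

Sorted (ascending): 66, 66, 66, 69, 74, 82, 83
The 3 values of 66 occupy positions 1–3 → average rank 2.
Sample 1 values → pooled ranks: 69→4, 74→5, 83→7
Rank sum = 4 + 5 + 7 = 16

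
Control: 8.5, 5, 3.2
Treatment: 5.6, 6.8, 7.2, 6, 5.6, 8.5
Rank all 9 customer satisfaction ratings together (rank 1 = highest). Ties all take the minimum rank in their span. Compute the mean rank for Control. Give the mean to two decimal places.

6.00

Sorted (descending): 8.5, 8.5, 7.2, 6.8, 6, 5.6, 5.6, 5, 3.2
The 2 values of 8.5 occupy positions 1–2 → each gets rank 1.
The 2 values of 5.6 occupy positions 6–7 → each gets rank 6.
Control values → pooled ranks: 8.5→1, 5→8, 3.2→9
Mean rank = (1 + 8 + 9) / 3 = 6.00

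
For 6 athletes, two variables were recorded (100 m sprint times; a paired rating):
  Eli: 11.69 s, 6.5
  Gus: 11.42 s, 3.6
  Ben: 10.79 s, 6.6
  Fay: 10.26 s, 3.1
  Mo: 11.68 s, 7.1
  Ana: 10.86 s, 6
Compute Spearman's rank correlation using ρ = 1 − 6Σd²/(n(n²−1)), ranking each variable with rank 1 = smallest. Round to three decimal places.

Ranks of variable 1: 6, 4, 2, 1, 5, 3
Ranks of variable 2: 4, 2, 5, 1, 6, 3
d = r₁ − r₂: 2, 2, -3, 0, -1, 0
d²: 4, 4, 9, 0, 1, 0; Σd² = 18
ρ = 1 − 6·18/(6·35) = 1 − 108/210 = 0.486

0.486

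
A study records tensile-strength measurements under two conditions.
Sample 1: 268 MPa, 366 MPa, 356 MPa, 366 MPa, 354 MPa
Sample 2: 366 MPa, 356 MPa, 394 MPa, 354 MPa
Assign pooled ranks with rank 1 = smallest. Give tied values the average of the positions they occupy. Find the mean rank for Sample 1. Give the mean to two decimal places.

Sorted (ascending): 268, 354, 354, 356, 356, 366, 366, 366, 394
The 2 values of 354 occupy positions 2–3 → average rank (2+3)/2 = 2.5.
The 2 values of 356 occupy positions 4–5 → average rank (4+5)/2 = 4.5.
The 3 values of 366 occupy positions 6–8 → average rank 7.
Sample 1 values → pooled ranks: 268→1, 366→7, 356→4.5, 366→7, 354→2.5
Mean rank = (1 + 7 + 4.5 + 7 + 2.5) / 5 = 4.40

4.40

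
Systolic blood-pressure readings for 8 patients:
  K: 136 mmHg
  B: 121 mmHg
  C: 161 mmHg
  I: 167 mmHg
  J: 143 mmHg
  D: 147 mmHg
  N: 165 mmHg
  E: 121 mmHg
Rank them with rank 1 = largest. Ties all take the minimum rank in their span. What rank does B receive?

Sorted (descending): 167, 165, 161, 147, 143, 136, 121, 121
The 2 values of 121 occupy positions 7–8 → each gets rank 7.
B has value 121 mmHg → rank 7.

7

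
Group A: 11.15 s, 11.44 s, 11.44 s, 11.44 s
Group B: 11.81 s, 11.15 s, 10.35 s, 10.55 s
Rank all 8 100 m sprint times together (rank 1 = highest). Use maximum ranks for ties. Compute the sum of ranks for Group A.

18

Sorted (descending): 11.81, 11.44, 11.44, 11.44, 11.15, 11.15, 10.55, 10.35
The 3 values of 11.44 occupy positions 2–4 → each gets rank 4.
The 2 values of 11.15 occupy positions 5–6 → each gets rank 6.
Group A values → pooled ranks: 11.15→6, 11.44→4, 11.44→4, 11.44→4
Rank sum = 6 + 4 + 4 + 4 = 18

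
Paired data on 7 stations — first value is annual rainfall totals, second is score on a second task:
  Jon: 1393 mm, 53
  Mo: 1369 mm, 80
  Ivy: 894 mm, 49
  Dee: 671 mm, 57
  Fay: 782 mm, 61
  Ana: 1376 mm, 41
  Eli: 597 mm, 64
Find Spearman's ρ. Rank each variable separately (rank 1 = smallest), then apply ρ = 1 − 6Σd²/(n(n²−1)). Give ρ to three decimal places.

-0.464

Ranks of variable 1: 7, 5, 4, 2, 3, 6, 1
Ranks of variable 2: 3, 7, 2, 4, 5, 1, 6
d = r₁ − r₂: 4, -2, 2, -2, -2, 5, -5
d²: 16, 4, 4, 4, 4, 25, 25; Σd² = 82
ρ = 1 − 6·82/(7·48) = 1 − 492/336 = -0.464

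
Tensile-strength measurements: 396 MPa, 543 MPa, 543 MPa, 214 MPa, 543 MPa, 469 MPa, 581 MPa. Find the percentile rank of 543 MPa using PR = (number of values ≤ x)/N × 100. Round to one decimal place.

85.7

N = 7.
Strictly below 543: 3. Equal to 543: 3.
PR = 6/7 × 100 = 85.7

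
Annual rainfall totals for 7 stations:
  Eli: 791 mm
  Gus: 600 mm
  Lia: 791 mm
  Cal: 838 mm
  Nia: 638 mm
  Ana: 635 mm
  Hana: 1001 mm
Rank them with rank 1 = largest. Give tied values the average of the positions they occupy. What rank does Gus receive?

Sorted (descending): 1001, 838, 791, 791, 638, 635, 600
The 2 values of 791 occupy positions 3–4 → average rank (3+4)/2 = 3.5.
Gus has value 600 mm → rank 7.

7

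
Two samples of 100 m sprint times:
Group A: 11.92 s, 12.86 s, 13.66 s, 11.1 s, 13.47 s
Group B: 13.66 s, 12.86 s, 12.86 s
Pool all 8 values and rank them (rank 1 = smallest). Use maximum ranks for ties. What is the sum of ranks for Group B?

Sorted (ascending): 11.1, 11.92, 12.86, 12.86, 12.86, 13.47, 13.66, 13.66
The 3 values of 12.86 occupy positions 3–5 → each gets rank 5.
The 2 values of 13.66 occupy positions 7–8 → each gets rank 8.
Group B values → pooled ranks: 13.66→8, 12.86→5, 12.86→5
Rank sum = 8 + 5 + 5 = 18

18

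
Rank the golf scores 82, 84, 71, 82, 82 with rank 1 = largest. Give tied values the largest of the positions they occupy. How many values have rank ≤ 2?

Sorted (descending): 84, 82, 82, 82, 71
The 3 values of 82 occupy positions 2–4 → each gets rank 4.
Ranks ≤ 2: {1} → 1 value.

1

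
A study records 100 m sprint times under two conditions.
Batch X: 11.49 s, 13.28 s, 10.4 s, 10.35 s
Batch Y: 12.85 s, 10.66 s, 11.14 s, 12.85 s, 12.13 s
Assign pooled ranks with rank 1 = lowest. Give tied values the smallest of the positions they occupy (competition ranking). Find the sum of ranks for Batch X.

Sorted (ascending): 10.35, 10.4, 10.66, 11.14, 11.49, 12.13, 12.85, 12.85, 13.28
The 2 values of 12.85 occupy positions 7–8 → each gets rank 7.
Batch X values → pooled ranks: 11.49→5, 13.28→9, 10.4→2, 10.35→1
Rank sum = 5 + 9 + 2 + 1 = 17

17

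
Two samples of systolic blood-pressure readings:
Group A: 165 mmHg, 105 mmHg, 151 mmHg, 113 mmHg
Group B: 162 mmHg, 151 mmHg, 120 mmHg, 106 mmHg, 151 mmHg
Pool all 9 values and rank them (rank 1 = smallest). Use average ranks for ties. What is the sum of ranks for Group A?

19

Sorted (ascending): 105, 106, 113, 120, 151, 151, 151, 162, 165
The 3 values of 151 occupy positions 5–7 → average rank 6.
Group A values → pooled ranks: 165→9, 105→1, 151→6, 113→3
Rank sum = 9 + 1 + 6 + 3 = 19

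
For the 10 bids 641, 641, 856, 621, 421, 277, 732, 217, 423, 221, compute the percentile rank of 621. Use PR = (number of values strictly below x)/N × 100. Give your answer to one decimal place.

50.0

N = 10.
Strictly below 621: 5. Equal to 621: 1.
PR = 5/10 × 100 = 50.0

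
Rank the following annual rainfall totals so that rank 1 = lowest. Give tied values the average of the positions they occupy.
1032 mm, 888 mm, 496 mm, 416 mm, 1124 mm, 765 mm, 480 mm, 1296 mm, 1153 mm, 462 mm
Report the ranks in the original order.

Sorted (ascending): 416, 462, 480, 496, 765, 888, 1032, 1124, 1153, 1296
No ties — each value takes its position as its rank.

7, 6, 4, 1, 8, 5, 3, 10, 9, 2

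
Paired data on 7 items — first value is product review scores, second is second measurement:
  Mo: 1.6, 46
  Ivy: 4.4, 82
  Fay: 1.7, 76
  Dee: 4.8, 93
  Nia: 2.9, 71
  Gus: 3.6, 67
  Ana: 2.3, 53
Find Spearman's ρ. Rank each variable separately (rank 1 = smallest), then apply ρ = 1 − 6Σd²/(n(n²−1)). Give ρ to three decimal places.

0.750

Ranks of variable 1: 1, 6, 2, 7, 4, 5, 3
Ranks of variable 2: 1, 6, 5, 7, 4, 3, 2
d = r₁ − r₂: 0, 0, -3, 0, 0, 2, 1
d²: 0, 0, 9, 0, 0, 4, 1; Σd² = 14
ρ = 1 − 6·14/(7·48) = 1 − 84/336 = 0.750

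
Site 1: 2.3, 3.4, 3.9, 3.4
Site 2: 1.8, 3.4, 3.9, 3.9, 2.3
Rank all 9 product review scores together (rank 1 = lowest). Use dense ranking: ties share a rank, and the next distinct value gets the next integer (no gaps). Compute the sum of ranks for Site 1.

Sorted (ascending): 1.8, 2.3, 2.3, 3.4, 3.4, 3.4, 3.9, 3.9, 3.9
The 2 values of 2.3 share dense rank 2.
The 3 values of 3.4 share dense rank 3.
The 3 values of 3.9 share dense rank 4.
Remaining distinct values take the next consecutive integers.
Site 1 values → pooled ranks: 2.3→2, 3.4→3, 3.9→4, 3.4→3
Rank sum = 2 + 3 + 4 + 3 = 12

12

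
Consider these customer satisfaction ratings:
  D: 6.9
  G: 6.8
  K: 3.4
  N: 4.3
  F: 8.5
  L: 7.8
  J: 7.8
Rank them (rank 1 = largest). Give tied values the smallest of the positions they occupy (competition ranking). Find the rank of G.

Sorted (descending): 8.5, 7.8, 7.8, 6.9, 6.8, 4.3, 3.4
The 2 values of 7.8 occupy positions 2–3 → each gets rank 2.
G has value 6.8 → rank 5.

5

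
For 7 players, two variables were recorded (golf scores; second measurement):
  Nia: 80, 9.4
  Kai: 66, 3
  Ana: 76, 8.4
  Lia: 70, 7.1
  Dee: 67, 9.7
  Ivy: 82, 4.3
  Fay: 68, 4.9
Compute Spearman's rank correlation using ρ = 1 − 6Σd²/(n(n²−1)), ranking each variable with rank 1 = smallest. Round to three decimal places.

0.107

Ranks of variable 1: 6, 1, 5, 4, 2, 7, 3
Ranks of variable 2: 6, 1, 5, 4, 7, 2, 3
d = r₁ − r₂: 0, 0, 0, 0, -5, 5, 0
d²: 0, 0, 0, 0, 25, 25, 0; Σd² = 50
ρ = 1 − 6·50/(7·48) = 1 − 300/336 = 0.107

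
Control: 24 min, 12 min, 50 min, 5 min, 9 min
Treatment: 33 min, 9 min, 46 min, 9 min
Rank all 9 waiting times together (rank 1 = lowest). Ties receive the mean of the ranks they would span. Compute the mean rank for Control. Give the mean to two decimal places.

Sorted (ascending): 5, 9, 9, 9, 12, 24, 33, 46, 50
The 3 values of 9 occupy positions 2–4 → average rank 3.
Control values → pooled ranks: 24→6, 12→5, 50→9, 5→1, 9→3
Mean rank = (6 + 5 + 9 + 1 + 3) / 5 = 4.80

4.80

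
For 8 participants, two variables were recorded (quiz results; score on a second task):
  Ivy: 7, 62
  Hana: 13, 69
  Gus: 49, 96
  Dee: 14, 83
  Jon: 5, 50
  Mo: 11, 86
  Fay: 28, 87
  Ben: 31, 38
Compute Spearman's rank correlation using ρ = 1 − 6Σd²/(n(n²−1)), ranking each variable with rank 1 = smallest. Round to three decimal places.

0.429

Ranks of variable 1: 2, 4, 8, 5, 1, 3, 6, 7
Ranks of variable 2: 3, 4, 8, 5, 2, 6, 7, 1
d = r₁ − r₂: -1, 0, 0, 0, -1, -3, -1, 6
d²: 1, 0, 0, 0, 1, 9, 1, 36; Σd² = 48
ρ = 1 − 6·48/(8·63) = 1 − 288/504 = 0.429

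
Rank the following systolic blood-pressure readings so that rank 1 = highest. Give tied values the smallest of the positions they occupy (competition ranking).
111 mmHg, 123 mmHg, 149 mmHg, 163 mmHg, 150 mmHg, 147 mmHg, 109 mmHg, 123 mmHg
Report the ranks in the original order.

Sorted (descending): 163, 150, 149, 147, 123, 123, 111, 109
The 2 values of 123 occupy positions 5–6 → each gets rank 5.

7, 5, 3, 1, 2, 4, 8, 5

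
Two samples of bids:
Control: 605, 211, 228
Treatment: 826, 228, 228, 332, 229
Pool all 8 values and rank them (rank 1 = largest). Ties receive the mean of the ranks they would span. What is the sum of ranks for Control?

16

Sorted (descending): 826, 605, 332, 229, 228, 228, 228, 211
The 3 values of 228 occupy positions 5–7 → average rank 6.
Control values → pooled ranks: 605→2, 211→8, 228→6
Rank sum = 2 + 8 + 6 = 16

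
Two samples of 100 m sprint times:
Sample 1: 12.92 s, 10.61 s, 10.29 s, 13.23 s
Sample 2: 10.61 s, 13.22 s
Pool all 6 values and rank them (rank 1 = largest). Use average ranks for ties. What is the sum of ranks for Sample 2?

Sorted (descending): 13.23, 13.22, 12.92, 10.61, 10.61, 10.29
The 2 values of 10.61 occupy positions 4–5 → average rank (4+5)/2 = 4.5.
Sample 2 values → pooled ranks: 10.61→4.5, 13.22→2
Rank sum = 4.5 + 2 = 6.5

6.5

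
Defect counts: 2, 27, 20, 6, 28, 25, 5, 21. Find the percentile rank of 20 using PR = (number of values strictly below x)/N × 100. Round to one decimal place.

N = 8.
Strictly below 20: 3. Equal to 20: 1.
PR = 3/8 × 100 = 37.5

37.5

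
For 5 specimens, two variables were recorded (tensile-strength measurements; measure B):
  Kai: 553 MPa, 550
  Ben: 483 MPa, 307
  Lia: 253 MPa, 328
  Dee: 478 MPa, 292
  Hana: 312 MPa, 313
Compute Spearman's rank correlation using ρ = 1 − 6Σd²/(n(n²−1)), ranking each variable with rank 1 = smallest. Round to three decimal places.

0.100

Ranks of variable 1: 5, 4, 1, 3, 2
Ranks of variable 2: 5, 2, 4, 1, 3
d = r₁ − r₂: 0, 2, -3, 2, -1
d²: 0, 4, 9, 4, 1; Σd² = 18
ρ = 1 − 6·18/(5·24) = 1 − 108/120 = 0.100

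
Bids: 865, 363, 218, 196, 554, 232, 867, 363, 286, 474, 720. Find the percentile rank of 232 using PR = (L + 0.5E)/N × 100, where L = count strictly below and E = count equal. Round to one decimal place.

N = 11.
Strictly below 232: 2. Equal to 232: 1.
PR = (2 + 0.5·1)/11 × 100 = 22.7

22.7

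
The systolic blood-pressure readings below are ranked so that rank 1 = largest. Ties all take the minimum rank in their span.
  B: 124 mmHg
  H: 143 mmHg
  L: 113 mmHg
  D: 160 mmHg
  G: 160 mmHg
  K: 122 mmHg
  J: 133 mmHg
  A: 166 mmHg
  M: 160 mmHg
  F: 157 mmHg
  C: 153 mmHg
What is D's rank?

Sorted (descending): 166, 160, 160, 160, 157, 153, 143, 133, 124, 122, 113
The 3 values of 160 occupy positions 2–4 → each gets rank 2.
D has value 160 mmHg → rank 2.

2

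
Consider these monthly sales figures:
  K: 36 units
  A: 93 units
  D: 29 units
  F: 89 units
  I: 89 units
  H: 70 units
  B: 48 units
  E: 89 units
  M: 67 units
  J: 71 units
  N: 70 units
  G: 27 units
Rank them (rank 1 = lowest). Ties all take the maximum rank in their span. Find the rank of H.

7

Sorted (ascending): 27, 29, 36, 48, 67, 70, 70, 71, 89, 89, 89, 93
The 2 values of 70 occupy positions 6–7 → each gets rank 7.
The 3 values of 89 occupy positions 9–11 → each gets rank 11.
H has value 70 units → rank 7.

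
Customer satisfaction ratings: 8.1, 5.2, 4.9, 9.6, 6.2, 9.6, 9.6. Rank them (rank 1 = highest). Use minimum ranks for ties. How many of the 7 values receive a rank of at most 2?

3

Sorted (descending): 9.6, 9.6, 9.6, 8.1, 6.2, 5.2, 4.9
The 3 values of 9.6 occupy positions 1–3 → each gets rank 1.
Ranks ≤ 2: {1, 1, 1} → 3 values.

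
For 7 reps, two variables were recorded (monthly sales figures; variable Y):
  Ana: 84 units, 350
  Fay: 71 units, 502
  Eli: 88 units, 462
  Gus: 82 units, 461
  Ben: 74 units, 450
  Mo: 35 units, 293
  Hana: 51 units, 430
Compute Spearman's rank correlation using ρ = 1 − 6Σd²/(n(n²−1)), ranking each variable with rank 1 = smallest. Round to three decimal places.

0.393

Ranks of variable 1: 6, 3, 7, 5, 4, 1, 2
Ranks of variable 2: 2, 7, 6, 5, 4, 1, 3
d = r₁ − r₂: 4, -4, 1, 0, 0, 0, -1
d²: 16, 16, 1, 0, 0, 0, 1; Σd² = 34
ρ = 1 − 6·34/(7·48) = 1 − 204/336 = 0.393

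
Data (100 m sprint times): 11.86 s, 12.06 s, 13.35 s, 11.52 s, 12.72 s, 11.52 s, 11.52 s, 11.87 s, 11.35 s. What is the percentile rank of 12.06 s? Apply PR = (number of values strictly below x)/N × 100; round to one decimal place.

N = 9.
Strictly below 12.06: 6. Equal to 12.06: 1.
PR = 6/9 × 100 = 66.7

66.7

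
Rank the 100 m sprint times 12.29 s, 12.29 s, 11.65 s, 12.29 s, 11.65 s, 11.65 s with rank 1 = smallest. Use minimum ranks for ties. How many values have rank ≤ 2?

Sorted (ascending): 11.65, 11.65, 11.65, 12.29, 12.29, 12.29
The 3 values of 11.65 occupy positions 1–3 → each gets rank 1.
The 3 values of 12.29 occupy positions 4–6 → each gets rank 4.
Ranks ≤ 2: {1, 1, 1} → 3 values.

3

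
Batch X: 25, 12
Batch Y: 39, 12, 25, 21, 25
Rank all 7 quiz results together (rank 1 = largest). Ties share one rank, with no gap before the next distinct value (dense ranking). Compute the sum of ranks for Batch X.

Sorted (descending): 39, 25, 25, 25, 21, 12, 12
The 3 values of 25 share dense rank 2.
The 2 values of 12 share dense rank 4.
Remaining distinct values take the next consecutive integers.
Batch X values → pooled ranks: 25→2, 12→4
Rank sum = 2 + 4 = 6

6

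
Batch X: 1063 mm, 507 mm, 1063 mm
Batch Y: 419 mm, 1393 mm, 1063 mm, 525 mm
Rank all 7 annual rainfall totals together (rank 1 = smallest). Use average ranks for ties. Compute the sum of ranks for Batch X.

12

Sorted (ascending): 419, 507, 525, 1063, 1063, 1063, 1393
The 3 values of 1063 occupy positions 4–6 → average rank 5.
Batch X values → pooled ranks: 1063→5, 507→2, 1063→5
Rank sum = 5 + 2 + 5 = 12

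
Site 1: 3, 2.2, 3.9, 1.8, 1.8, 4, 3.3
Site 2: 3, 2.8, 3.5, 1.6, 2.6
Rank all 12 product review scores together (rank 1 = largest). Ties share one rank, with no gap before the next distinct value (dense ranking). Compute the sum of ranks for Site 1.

38

Sorted (descending): 4, 3.9, 3.5, 3.3, 3, 3, 2.8, 2.6, 2.2, 1.8, 1.8, 1.6
The 2 values of 3 share dense rank 5.
The 2 values of 1.8 share dense rank 9.
Remaining distinct values take the next consecutive integers.
Site 1 values → pooled ranks: 3→5, 2.2→8, 3.9→2, 1.8→9, 1.8→9, 4→1, 3.3→4
Rank sum = 5 + 8 + 2 + 9 + 9 + 1 + 4 = 38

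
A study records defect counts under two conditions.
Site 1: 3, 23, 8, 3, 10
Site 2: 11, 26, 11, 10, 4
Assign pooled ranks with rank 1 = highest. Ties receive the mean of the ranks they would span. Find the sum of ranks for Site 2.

21.5

Sorted (descending): 26, 23, 11, 11, 10, 10, 8, 4, 3, 3
The 2 values of 11 occupy positions 3–4 → average rank (3+4)/2 = 3.5.
The 2 values of 10 occupy positions 5–6 → average rank (5+6)/2 = 5.5.
The 2 values of 3 occupy positions 9–10 → average rank (9+10)/2 = 9.5.
Site 2 values → pooled ranks: 11→3.5, 26→1, 11→3.5, 10→5.5, 4→8
Rank sum = 3.5 + 1 + 3.5 + 5.5 + 8 = 21.5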